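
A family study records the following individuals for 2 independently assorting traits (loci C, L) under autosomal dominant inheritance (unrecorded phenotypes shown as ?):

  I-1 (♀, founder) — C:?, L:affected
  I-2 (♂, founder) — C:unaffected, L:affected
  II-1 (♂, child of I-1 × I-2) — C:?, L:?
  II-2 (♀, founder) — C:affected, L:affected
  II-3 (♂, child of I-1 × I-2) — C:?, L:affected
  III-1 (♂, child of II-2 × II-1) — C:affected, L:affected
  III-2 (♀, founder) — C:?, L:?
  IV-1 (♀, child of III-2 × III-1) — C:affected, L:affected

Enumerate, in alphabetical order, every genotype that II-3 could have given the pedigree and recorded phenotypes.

C/I-1 ? ·: cc|Cc|CC
C/I-2 un ·: cc
C/II-1 ? I-1×I-2: cc|Cc
C/II-2 aff ·: Cc|CC
C/II-3 ? I-1×I-2: cc|Cc
C/III-1 aff II-2×II-1: Cc|CC
C/III-2 ? ·: cc|Cc|CC
C/IV-1 aff III-2×III-1: Cc|CC
⇒ C over [I-1,I-2,II-1,II-2,II-3,III-1,III-2,IV-1]: 84 consistent
L/I-1 aff ·: Ll|LL
L/I-2 aff ·: Ll|LL
L/II-1 ? I-1×I-2: ll|Ll|LL
L/II-2 aff ·: Ll|LL
L/II-3 aff I-1×I-2: Ll|LL
L/III-1 aff II-2×II-1: Ll|LL
L/III-2 ? ·: ll|Ll|LL
L/IV-1 aff III-2×III-1: Ll|LL
⇒ L over [I-1,I-2,II-1,II-2,II-3,III-1,III-2,IV-1]: 219 consistent

II-3 ∈ {Cc LL, Cc Ll, cc LL, cc Ll}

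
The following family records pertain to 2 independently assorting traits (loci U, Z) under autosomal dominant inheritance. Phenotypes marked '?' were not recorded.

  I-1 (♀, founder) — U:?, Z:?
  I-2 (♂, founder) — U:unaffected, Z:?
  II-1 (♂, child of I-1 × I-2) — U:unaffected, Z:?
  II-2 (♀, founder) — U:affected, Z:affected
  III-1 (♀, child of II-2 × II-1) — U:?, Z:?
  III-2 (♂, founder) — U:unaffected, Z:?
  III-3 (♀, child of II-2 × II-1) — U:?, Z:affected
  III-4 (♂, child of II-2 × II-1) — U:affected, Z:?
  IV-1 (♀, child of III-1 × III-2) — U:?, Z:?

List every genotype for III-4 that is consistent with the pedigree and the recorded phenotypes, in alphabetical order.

III-4 ∈ {Uu ZZ, Uu Zz, Uu zz}

U/I-1 ? ·: uu|Uu
U/I-2 un ·: uu
U/II-1 un I-1×I-2: uu
U/II-2 aff ·: Uu|UU
U/III-1 ? II-2×II-1: uu|Uu
U/III-2 un ·: uu
U/III-3 ? II-2×II-1: uu|Uu
U/III-4 aff II-2×II-1: Uu
U/IV-1 ? III-1×III-2: uu|Uu
⇒ U over [I-1,I-2,II-1,II-2,III-1,III-2,III-3,III-4,IV-1]: 16 consistent
Z/I-1 ? ·: zz|Zz|ZZ
Z/I-2 ? ·: zz|Zz|ZZ
Z/II-1 ? I-1×I-2: zz|Zz|ZZ
Z/II-2 aff ·: Zz|ZZ
Z/III-1 ? II-2×II-1: zz|Zz|ZZ
Z/III-2 ? ·: zz|Zz|ZZ
Z/III-3 aff II-2×II-1: Zz|ZZ
Z/III-4 ? II-2×II-1: zz|Zz|ZZ
Z/IV-1 ? III-1×III-2: zz|Zz|ZZ
⇒ Z over [I-1,I-2,II-1,II-2,III-1,III-2,III-3,III-4,IV-1]: 1246 consistent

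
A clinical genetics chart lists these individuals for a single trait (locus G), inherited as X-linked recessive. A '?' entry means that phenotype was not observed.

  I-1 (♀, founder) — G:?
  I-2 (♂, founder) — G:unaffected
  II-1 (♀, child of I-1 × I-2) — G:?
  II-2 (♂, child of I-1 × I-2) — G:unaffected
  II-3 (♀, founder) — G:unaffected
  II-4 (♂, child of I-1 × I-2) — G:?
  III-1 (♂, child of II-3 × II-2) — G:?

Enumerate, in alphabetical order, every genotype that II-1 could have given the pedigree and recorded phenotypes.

II-1 ∈ {X^GX^G, X^GX^g}

G/I-1 ? ·: X^GX^G|X^GX^g
G/I-2 un ·: X^GY
G/II-1 ? I-1×I-2: X^GX^G|X^GX^g
G/II-2 un I-1×I-2: X^GY
G/II-3 un ·: X^GX^G|X^GX^g
G/II-4 ? I-1×I-2: X^GY|X^gY
G/III-1 ? II-3×II-2: X^GY|X^gY
⇒ G over [I-1,I-2,II-1,II-2,II-3,II-4,III-1]: 15 consistent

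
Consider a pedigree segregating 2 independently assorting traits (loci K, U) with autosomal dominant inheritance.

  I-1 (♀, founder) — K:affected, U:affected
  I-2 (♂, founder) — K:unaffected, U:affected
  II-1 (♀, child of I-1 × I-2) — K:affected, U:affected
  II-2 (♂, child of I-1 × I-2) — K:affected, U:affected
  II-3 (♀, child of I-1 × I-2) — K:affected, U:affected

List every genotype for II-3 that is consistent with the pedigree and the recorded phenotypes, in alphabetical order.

K/I-1 aff ·: Kk|KK
K/I-2 un ·: kk
K/II-1 aff I-1×I-2: Kk
K/II-2 aff I-1×I-2: Kk
K/II-3 aff I-1×I-2: Kk
⇒ K over [I-1,I-2,II-1,II-2,II-3]: 2 consistent
U/I-1 aff ·: Uu|UU
U/I-2 aff ·: Uu|UU
U/II-1 aff I-1×I-2: Uu|UU
U/II-2 aff I-1×I-2: Uu|UU
U/II-3 aff I-1×I-2: Uu|UU
⇒ U over [I-1,I-2,II-1,II-2,II-3]: 25 consistent

II-3 ∈ {Kk UU, Kk Uu}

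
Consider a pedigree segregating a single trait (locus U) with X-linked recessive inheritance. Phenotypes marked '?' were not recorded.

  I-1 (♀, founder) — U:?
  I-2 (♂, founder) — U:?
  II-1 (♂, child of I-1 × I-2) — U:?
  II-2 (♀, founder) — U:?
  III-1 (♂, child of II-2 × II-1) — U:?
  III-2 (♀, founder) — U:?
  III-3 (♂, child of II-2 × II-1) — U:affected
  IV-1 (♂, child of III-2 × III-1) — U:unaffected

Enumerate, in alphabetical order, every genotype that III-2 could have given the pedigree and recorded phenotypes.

U/I-1 ? ·: X^UX^U|X^UX^u|X^uX^u
U/I-2 ? ·: X^UY|X^uY
U/II-1 ? I-1×I-2: X^UY|X^uY
U/II-2 ? ·: X^UX^u|X^uX^u
U/III-1 ? II-2×II-1: X^UY|X^uY
U/III-2 ? ·: X^UX^U|X^UX^u
U/III-3 aff II-2×II-1: X^uY
U/IV-1 un III-2×III-1: X^UY
⇒ U over [I-1,I-2,II-1,II-2,III-1,III-2,III-3,IV-1]: 48 consistent

III-2 ∈ {X^UX^U, X^UX^u}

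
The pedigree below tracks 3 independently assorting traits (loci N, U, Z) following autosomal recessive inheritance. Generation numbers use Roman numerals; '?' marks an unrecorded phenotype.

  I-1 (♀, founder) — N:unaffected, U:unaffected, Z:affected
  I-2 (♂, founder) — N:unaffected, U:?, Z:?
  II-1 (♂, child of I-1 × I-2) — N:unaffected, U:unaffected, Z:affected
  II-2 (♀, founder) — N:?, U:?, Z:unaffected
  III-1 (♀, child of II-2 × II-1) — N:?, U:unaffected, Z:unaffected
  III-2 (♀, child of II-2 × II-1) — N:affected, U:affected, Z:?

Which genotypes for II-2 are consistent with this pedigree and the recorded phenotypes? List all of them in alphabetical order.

N/I-1 un ·: NN|Nn
N/I-2 un ·: NN|Nn
N/II-1 un I-1×I-2: Nn
N/II-2 ? ·: Nn|nn
N/III-1 ? II-2×II-1: NN|Nn|nn
N/III-2 aff II-2×II-1: nn
⇒ N over [I-1,I-2,II-1,II-2,III-1,III-2]: 15 consistent
U/I-1 un ·: UU|Uu
U/I-2 ? ·: UU|Uu|uu
U/II-1 un I-1×I-2: Uu
U/II-2 ? ·: Uu|uu
U/III-1 un II-2×II-1: UU|Uu
U/III-2 aff II-2×II-1: uu
⇒ U over [I-1,I-2,II-1,II-2,III-1,III-2]: 15 consistent
Z/I-1 aff ·: zz
Z/I-2 ? ·: Zz|zz
Z/II-1 aff I-1×I-2: zz
Z/II-2 un ·: ZZ|Zz
Z/III-1 un II-2×II-1: Zz
Z/III-2 ? II-2×II-1: Zz|zz
⇒ Z over [I-1,I-2,II-1,II-2,III-1,III-2]: 6 consistent

II-2 ∈ {Nn Uu ZZ, Nn Uu Zz, Nn uu ZZ, Nn uu Zz, nn Uu ZZ, nn Uu Zz, nn uu ZZ, nn uu Zz}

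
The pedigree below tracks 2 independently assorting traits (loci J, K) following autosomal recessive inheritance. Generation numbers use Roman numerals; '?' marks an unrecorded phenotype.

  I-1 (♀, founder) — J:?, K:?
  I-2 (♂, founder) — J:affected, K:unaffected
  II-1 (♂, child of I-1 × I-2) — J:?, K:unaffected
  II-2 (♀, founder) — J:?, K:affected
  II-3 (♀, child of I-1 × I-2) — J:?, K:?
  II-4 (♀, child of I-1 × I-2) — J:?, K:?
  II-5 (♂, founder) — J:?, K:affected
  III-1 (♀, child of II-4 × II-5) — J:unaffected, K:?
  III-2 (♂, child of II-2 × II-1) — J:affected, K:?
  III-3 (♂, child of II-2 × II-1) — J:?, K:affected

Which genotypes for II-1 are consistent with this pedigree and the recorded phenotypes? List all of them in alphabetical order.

J/I-1 ? ·: JJ|Jj|jj
J/I-2 aff ·: jj
J/II-1 ? I-1×I-2: Jj|jj
J/II-2 ? ·: Jj|jj
J/II-3 ? I-1×I-2: Jj|jj
J/II-4 ? I-1×I-2: Jj|jj
J/II-5 ? ·: JJ|Jj|jj
J/III-1 un II-4×II-5: JJ|Jj
J/III-2 aff II-2×II-1: jj
J/III-3 ? II-2×II-1: JJ|Jj|jj
⇒ J over [I-1,I-2,II-1,II-2,II-3,II-4,II-5,III-1,III-2,III-3]: 143 consistent
K/I-1 ? ·: KK|Kk|kk
K/I-2 un ·: KK|Kk
K/II-1 un I-1×I-2: Kk
K/II-2 aff ·: kk
K/II-3 ? I-1×I-2: KK|Kk|kk
K/II-4 ? I-1×I-2: KK|Kk|kk
K/II-5 aff ·: kk
K/III-1 ? II-4×II-5: Kk|kk
K/III-2 ? II-2×II-1: Kk|kk
K/III-3 aff II-2×II-1: kk
⇒ K over [I-1,I-2,II-1,II-2,II-3,II-4,II-5,III-1,III-2,III-3]: 64 consistent

II-1 ∈ {Jj Kk, jj Kk}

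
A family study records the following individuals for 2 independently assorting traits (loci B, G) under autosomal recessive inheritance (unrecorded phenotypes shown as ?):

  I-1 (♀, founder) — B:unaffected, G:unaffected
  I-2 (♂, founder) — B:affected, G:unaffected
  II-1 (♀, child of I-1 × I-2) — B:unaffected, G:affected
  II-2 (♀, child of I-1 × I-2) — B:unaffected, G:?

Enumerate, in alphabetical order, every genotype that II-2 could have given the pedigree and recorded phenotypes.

II-2 ∈ {Bb GG, Bb Gg, Bb gg}

B/I-1 un ·: BB|Bb
B/I-2 aff ·: bb
B/II-1 un I-1×I-2: Bb
B/II-2 un I-1×I-2: Bb
⇒ B over [I-1,I-2,II-1,II-2]: 2 consistent
G/I-1 un ·: Gg
G/I-2 un ·: Gg
G/II-1 aff I-1×I-2: gg
G/II-2 ? I-1×I-2: GG|Gg|gg
⇒ G over [I-1,I-2,II-1,II-2]: 3 consistent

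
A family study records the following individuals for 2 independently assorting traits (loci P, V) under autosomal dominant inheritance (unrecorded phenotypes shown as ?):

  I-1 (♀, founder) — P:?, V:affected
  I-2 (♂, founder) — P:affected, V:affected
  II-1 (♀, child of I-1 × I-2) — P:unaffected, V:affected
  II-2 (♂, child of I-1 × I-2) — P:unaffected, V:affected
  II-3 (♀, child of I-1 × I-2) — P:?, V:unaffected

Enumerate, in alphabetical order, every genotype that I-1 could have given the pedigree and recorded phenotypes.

I-1 ∈ {Pp Vv, pp Vv}

P/I-1 ? ·: pp|Pp
P/I-2 aff ·: Pp
P/II-1 un I-1×I-2: pp
P/II-2 un I-1×I-2: pp
P/II-3 ? I-1×I-2: pp|Pp|PP
⇒ P over [I-1,I-2,II-1,II-2,II-3]: 5 consistent
V/I-1 aff ·: Vv
V/I-2 aff ·: Vv
V/II-1 aff I-1×I-2: Vv|VV
V/II-2 aff I-1×I-2: Vv|VV
V/II-3 un I-1×I-2: vv
⇒ V over [I-1,I-2,II-1,II-2,II-3]: 4 consistent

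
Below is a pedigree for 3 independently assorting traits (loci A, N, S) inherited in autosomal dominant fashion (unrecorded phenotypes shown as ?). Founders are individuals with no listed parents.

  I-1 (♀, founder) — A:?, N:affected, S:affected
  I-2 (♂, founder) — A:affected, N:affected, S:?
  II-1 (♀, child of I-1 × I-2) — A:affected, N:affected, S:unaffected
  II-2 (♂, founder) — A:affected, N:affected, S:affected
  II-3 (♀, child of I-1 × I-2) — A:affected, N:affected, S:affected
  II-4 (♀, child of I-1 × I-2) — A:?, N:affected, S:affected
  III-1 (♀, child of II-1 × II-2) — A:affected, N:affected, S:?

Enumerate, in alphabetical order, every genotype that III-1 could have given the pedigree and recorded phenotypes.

III-1 ∈ {AA NN Ss, AA NN ss, AA Nn Ss, AA Nn ss, Aa NN Ss, Aa NN ss, Aa Nn Ss, Aa Nn ss}

A/I-1 ? ·: aa|Aa|AA
A/I-2 aff ·: Aa|AA
A/II-1 aff I-1×I-2: Aa|AA
A/II-2 aff ·: Aa|AA
A/II-3 aff I-1×I-2: Aa|AA
A/II-4 ? I-1×I-2: aa|Aa|AA
A/III-1 aff II-1×II-2: Aa|AA
⇒ A over [I-1,I-2,II-1,II-2,II-3,II-4,III-1]: 113 consistent
N/I-1 aff ·: Nn|NN
N/I-2 aff ·: Nn|NN
N/II-1 aff I-1×I-2: Nn|NN
N/II-2 aff ·: Nn|NN
N/II-3 aff I-1×I-2: Nn|NN
N/II-4 aff I-1×I-2: Nn|NN
N/III-1 aff II-1×II-2: Nn|NN
⇒ N over [I-1,I-2,II-1,II-2,II-3,II-4,III-1]: 87 consistent
S/I-1 aff ·: Ss
S/I-2 ? ·: ss|Ss
S/II-1 un I-1×I-2: ss
S/II-2 aff ·: Ss|SS
S/II-3 aff I-1×I-2: Ss|SS
S/II-4 aff I-1×I-2: Ss|SS
S/III-1 ? II-1×II-2: ss|Ss
⇒ S over [I-1,I-2,II-1,II-2,II-3,II-4,III-1]: 15 consistent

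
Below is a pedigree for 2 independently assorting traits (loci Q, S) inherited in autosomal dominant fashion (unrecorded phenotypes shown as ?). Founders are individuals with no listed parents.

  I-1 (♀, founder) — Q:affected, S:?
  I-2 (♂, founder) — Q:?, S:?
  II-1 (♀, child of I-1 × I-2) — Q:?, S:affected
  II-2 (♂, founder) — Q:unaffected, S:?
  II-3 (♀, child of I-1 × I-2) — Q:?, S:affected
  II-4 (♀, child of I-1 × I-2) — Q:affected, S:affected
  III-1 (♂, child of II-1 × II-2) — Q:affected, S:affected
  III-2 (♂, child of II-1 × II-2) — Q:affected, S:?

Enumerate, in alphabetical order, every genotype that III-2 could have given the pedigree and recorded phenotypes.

Q/I-1 aff ·: Qq|QQ
Q/I-2 ? ·: qq|Qq|QQ
Q/II-1 ? I-1×I-2: Qq|QQ
Q/II-2 un ·: qq
Q/II-3 ? I-1×I-2: qq|Qq|QQ
Q/II-4 aff I-1×I-2: Qq|QQ
Q/III-1 aff II-1×II-2: Qq
Q/III-2 aff II-1×II-2: Qq
⇒ Q over [I-1,I-2,II-1,II-2,II-3,II-4,III-1,III-2]: 32 consistent
S/I-1 ? ·: ss|Ss|SS
S/I-2 ? ·: ss|Ss|SS
S/II-1 aff I-1×I-2: Ss|SS
S/II-2 ? ·: ss|Ss|SS
S/II-3 aff I-1×I-2: Ss|SS
S/II-4 aff I-1×I-2: Ss|SS
S/III-1 aff II-1×II-2: Ss|SS
S/III-2 ? II-1×II-2: ss|Ss|SS
⇒ S over [I-1,I-2,II-1,II-2,II-3,II-4,III-1,III-2]: 270 consistent

III-2 ∈ {Qq SS, Qq Ss, Qq ss}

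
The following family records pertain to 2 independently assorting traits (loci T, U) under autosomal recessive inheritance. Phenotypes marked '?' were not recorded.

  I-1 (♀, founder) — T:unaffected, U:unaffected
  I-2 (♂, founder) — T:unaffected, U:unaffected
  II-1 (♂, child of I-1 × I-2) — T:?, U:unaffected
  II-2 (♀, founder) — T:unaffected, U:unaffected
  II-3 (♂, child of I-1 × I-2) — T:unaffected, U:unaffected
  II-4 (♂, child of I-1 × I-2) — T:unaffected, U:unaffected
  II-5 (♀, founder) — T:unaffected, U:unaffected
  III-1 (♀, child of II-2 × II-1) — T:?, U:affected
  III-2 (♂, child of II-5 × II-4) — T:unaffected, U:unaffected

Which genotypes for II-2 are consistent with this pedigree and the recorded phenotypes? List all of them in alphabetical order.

II-2 ∈ {TT Uu, Tt Uu}

T/I-1 un ·: TT|Tt
T/I-2 un ·: TT|Tt
T/II-1 ? I-1×I-2: TT|Tt|tt
T/II-2 un ·: TT|Tt
T/II-3 un I-1×I-2: TT|Tt
T/II-4 un I-1×I-2: TT|Tt
T/II-5 un ·: TT|Tt
T/III-1 ? II-2×II-1: TT|Tt|tt
T/III-2 un II-5×II-4: TT|Tt
⇒ T over [I-1,I-2,II-1,II-2,II-3,II-4,II-5,III-1,III-2]: 387 consistent
U/I-1 un ·: UU|Uu
U/I-2 un ·: UU|Uu
U/II-1 un I-1×I-2: Uu
U/II-2 un ·: Uu
U/II-3 un I-1×I-2: UU|Uu
U/II-4 un I-1×I-2: UU|Uu
U/II-5 un ·: UU|Uu
U/III-1 aff II-2×II-1: uu
U/III-2 un II-5×II-4: UU|Uu
⇒ U over [I-1,I-2,II-1,II-2,II-3,II-4,II-5,III-1,III-2]: 42 consistent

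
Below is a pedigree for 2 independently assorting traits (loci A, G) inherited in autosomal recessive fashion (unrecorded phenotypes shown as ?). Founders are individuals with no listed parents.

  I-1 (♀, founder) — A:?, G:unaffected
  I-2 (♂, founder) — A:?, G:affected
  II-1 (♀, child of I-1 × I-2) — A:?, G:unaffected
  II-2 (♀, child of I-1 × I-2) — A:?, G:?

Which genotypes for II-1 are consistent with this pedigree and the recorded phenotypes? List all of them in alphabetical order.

A/I-1 ? ·: AA|Aa|aa
A/I-2 ? ·: AA|Aa|aa
A/II-1 ? I-1×I-2: AA|Aa|aa
A/II-2 ? I-1×I-2: AA|Aa|aa
⇒ A over [I-1,I-2,II-1,II-2]: 29 consistent
G/I-1 un ·: GG|Gg
G/I-2 aff ·: gg
G/II-1 un I-1×I-2: Gg
G/II-2 ? I-1×I-2: Gg|gg
⇒ G over [I-1,I-2,II-1,II-2]: 3 consistent

II-1 ∈ {AA Gg, Aa Gg, aa Gg}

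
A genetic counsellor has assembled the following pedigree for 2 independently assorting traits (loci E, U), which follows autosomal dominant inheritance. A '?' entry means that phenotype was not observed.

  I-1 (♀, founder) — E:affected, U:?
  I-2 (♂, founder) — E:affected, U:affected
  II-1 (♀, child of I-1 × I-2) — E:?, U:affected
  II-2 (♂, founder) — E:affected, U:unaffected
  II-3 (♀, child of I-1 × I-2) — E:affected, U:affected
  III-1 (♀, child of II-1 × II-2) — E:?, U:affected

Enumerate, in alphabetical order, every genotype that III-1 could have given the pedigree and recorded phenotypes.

III-1 ∈ {EE Uu, Ee Uu, ee Uu}

E/I-1 aff ·: Ee|EE
E/I-2 aff ·: Ee|EE
E/II-1 ? I-1×I-2: ee|Ee|EE
E/II-2 aff ·: Ee|EE
E/II-3 aff I-1×I-2: Ee|EE
E/III-1 ? II-1×II-2: ee|Ee|EE
⇒ E over [I-1,I-2,II-1,II-2,II-3,III-1]: 57 consistent
U/I-1 ? ·: uu|Uu|UU
U/I-2 aff ·: Uu|UU
U/II-1 aff I-1×I-2: Uu|UU
U/II-2 un ·: uu
U/II-3 aff I-1×I-2: Uu|UU
U/III-1 aff II-1×II-2: Uu
⇒ U over [I-1,I-2,II-1,II-2,II-3,III-1]: 15 consistent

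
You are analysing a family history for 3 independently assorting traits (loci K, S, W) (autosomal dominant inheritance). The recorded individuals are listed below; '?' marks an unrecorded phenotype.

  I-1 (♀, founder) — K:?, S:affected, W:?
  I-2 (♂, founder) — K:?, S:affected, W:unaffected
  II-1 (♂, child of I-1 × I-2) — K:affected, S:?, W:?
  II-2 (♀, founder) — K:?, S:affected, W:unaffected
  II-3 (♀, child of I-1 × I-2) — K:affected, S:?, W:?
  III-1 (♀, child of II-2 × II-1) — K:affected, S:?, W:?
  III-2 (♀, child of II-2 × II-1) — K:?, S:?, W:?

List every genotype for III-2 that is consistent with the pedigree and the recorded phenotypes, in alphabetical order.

K/I-1 ? ·: kk|Kk|KK
K/I-2 ? ·: kk|Kk|KK
K/II-1 aff I-1×I-2: Kk|KK
K/II-2 ? ·: kk|Kk|KK
K/II-3 aff I-1×I-2: Kk|KK
K/III-1 aff II-2×II-1: Kk|KK
K/III-2 ? II-2×II-1: kk|Kk|KK
⇒ K over [I-1,I-2,II-1,II-2,II-3,III-1,III-2]: 162 consistent
S/I-1 aff ·: Ss|SS
S/I-2 aff ·: Ss|SS
S/II-1 ? I-1×I-2: ss|Ss|SS
S/II-2 aff ·: Ss|SS
S/II-3 ? I-1×I-2: ss|Ss|SS
S/III-1 ? II-2×II-1: ss|Ss|SS
S/III-2 ? II-2×II-1: ss|Ss|SS
⇒ S over [I-1,I-2,II-1,II-2,II-3,III-1,III-2]: 146 consistent
W/I-1 ? ·: ww|Ww|WW
W/I-2 un ·: ww
W/II-1 ? I-1×I-2: ww|Ww
W/II-2 un ·: ww
W/II-3 ? I-1×I-2: ww|Ww
W/III-1 ? II-2×II-1: ww|Ww
W/III-2 ? II-2×II-1: ww|Ww
⇒ W over [I-1,I-2,II-1,II-2,II-3,III-1,III-2]: 15 consistent

III-2 ∈ {KK SS Ww, KK SS ww, KK Ss Ww, KK Ss ww, KK ss Ww, KK ss ww, Kk SS Ww, Kk SS ww, Kk Ss Ww, Kk Ss ww, Kk ss Ww, Kk ss ww, kk SS Ww, kk SS ww, kk Ss Ww, kk Ss ww, kk ss Ww, kk ss ww}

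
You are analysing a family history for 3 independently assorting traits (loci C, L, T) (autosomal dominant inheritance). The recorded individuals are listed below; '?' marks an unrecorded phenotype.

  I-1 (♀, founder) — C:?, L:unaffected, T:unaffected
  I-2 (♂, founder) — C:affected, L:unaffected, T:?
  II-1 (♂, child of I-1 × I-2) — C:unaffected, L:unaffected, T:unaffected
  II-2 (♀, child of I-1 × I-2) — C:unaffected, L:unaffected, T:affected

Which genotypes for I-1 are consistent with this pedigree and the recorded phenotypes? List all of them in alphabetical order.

C/I-1 ? ·: cc|Cc
C/I-2 aff ·: Cc
C/II-1 un I-1×I-2: cc
C/II-2 un I-1×I-2: cc
⇒ C over [I-1,I-2,II-1,II-2]: 2 consistent
L/I-1 un ·: ll
L/I-2 un ·: ll
L/II-1 un I-1×I-2: ll
L/II-2 un I-1×I-2: ll
⇒ L over [I-1,I-2,II-1,II-2]: 1 consistent
T/I-1 un ·: tt
T/I-2 ? ·: Tt
T/II-1 un I-1×I-2: tt
T/II-2 aff I-1×I-2: Tt
⇒ T over [I-1,I-2,II-1,II-2]: 1 consistent

I-1 ∈ {Cc ll tt, cc ll tt}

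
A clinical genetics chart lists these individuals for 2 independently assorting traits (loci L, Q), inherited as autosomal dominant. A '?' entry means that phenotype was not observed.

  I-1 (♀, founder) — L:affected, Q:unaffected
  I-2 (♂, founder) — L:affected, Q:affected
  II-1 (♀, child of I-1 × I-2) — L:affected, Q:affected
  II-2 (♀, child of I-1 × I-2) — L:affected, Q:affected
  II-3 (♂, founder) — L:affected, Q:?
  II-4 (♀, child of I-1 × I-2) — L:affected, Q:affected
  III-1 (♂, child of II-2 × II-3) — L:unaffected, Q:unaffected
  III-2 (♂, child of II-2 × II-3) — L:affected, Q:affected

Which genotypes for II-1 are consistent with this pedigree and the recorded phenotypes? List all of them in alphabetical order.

II-1 ∈ {LL Qq, Ll Qq}

L/I-1 aff ·: Ll|LL
L/I-2 aff ·: Ll|LL
L/II-1 aff I-1×I-2: Ll|LL
L/II-2 aff I-1×I-2: Ll
L/II-3 aff ·: Ll
L/II-4 aff I-1×I-2: Ll|LL
L/III-1 un II-2×II-3: ll
L/III-2 aff II-2×II-3: Ll|LL
⇒ L over [I-1,I-2,II-1,II-2,II-3,II-4,III-1,III-2]: 24 consistent
Q/I-1 un ·: qq
Q/I-2 aff ·: Qq|QQ
Q/II-1 aff I-1×I-2: Qq
Q/II-2 aff I-1×I-2: Qq
Q/II-3 ? ·: qq|Qq
Q/II-4 aff I-1×I-2: Qq
Q/III-1 un II-2×II-3: qq
Q/III-2 aff II-2×II-3: Qq|QQ
⇒ Q over [I-1,I-2,II-1,II-2,II-3,II-4,III-1,III-2]: 6 consistent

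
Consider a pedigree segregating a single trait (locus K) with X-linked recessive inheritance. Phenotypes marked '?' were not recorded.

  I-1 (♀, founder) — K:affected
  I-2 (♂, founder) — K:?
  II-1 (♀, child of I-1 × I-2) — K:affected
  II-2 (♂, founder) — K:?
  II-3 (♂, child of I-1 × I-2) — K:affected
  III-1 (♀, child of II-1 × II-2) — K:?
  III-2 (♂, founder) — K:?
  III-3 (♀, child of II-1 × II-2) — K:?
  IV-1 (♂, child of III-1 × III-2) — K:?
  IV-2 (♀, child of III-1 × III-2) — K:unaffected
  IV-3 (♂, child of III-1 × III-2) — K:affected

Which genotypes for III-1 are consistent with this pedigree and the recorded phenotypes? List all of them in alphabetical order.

III-1 ∈ {X^KX^k, X^kX^k}

K/I-1 aff ·: X^kX^k
K/I-2 ? ·: X^kY
K/II-1 aff I-1×I-2: X^kX^k
K/II-2 ? ·: X^KY|X^kY
K/II-3 aff I-1×I-2: X^kY
K/III-1 ? II-1×II-2: X^KX^k|X^kX^k
K/III-2 ? ·: X^KY|X^kY
K/III-3 ? II-1×II-2: X^KX^k|X^kX^k
K/IV-1 ? III-1×III-2: X^KY|X^kY
K/IV-2 un III-1×III-2: X^KX^K|X^KX^k
K/IV-3 aff III-1×III-2: X^kY
⇒ K over [I-1,I-2,II-1,II-2,II-3,III-1,III-2,III-3,IV-1,IV-2,IV-3]: 7 consistent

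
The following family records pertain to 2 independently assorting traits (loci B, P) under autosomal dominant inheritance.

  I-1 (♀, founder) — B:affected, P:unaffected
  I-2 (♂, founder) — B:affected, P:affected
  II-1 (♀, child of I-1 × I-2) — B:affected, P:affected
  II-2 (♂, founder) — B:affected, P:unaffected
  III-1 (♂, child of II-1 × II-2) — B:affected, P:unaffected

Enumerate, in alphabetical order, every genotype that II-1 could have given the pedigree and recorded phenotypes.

II-1 ∈ {BB Pp, Bb Pp}

B/I-1 aff ·: Bb|BB
B/I-2 aff ·: Bb|BB
B/II-1 aff I-1×I-2: Bb|BB
B/II-2 aff ·: Bb|BB
B/III-1 aff II-1×II-2: Bb|BB
⇒ B over [I-1,I-2,II-1,II-2,III-1]: 24 consistent
P/I-1 un ·: pp
P/I-2 aff ·: Pp|PP
P/II-1 aff I-1×I-2: Pp
P/II-2 un ·: pp
P/III-1 un II-1×II-2: pp
⇒ P over [I-1,I-2,II-1,II-2,III-1]: 2 consistent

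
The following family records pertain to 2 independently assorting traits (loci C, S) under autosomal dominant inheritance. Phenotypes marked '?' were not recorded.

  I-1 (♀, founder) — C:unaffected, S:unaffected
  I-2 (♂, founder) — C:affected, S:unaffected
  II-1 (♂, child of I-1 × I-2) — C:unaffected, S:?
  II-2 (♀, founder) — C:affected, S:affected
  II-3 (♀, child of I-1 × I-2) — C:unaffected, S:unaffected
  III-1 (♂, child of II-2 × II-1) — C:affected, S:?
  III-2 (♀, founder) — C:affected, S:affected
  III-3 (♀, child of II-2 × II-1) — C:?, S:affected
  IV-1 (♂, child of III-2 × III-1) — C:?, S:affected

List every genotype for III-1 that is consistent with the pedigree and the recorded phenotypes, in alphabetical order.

C/I-1 un ·: cc
C/I-2 aff ·: Cc
C/II-1 un I-1×I-2: cc
C/II-2 aff ·: Cc|CC
C/II-3 un I-1×I-2: cc
C/III-1 aff II-2×II-1: Cc
C/III-2 aff ·: Cc|CC
C/III-3 ? II-2×II-1: cc|Cc
C/IV-1 ? III-2×III-1: cc|Cc|CC
⇒ C over [I-1,I-2,II-1,II-2,II-3,III-1,III-2,III-3,IV-1]: 15 consistent
S/I-1 un ·: ss
S/I-2 un ·: ss
S/II-1 ? I-1×I-2: ss
S/II-2 aff ·: Ss|SS
S/II-3 un I-1×I-2: ss
S/III-1 ? II-2×II-1: ss|Ss
S/III-2 aff ·: Ss|SS
S/III-3 aff II-2×II-1: Ss
S/IV-1 aff III-2×III-1: Ss|SS
⇒ S over [I-1,I-2,II-1,II-2,II-3,III-1,III-2,III-3,IV-1]: 10 consistent

III-1 ∈ {Cc Ss, Cc ss}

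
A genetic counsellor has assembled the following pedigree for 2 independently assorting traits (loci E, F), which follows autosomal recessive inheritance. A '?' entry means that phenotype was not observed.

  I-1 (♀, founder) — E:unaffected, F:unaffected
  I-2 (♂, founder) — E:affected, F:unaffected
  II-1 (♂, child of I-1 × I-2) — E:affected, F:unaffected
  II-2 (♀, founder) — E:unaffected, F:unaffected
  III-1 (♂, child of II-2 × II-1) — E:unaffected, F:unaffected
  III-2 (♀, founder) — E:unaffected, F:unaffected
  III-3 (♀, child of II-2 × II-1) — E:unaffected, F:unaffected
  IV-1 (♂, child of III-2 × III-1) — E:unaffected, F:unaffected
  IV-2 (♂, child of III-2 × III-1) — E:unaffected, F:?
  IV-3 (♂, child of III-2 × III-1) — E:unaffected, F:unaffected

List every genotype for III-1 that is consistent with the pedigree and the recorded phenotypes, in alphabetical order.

E/I-1 un ·: Ee
E/I-2 aff ·: ee
E/II-1 aff I-1×I-2: ee
E/II-2 un ·: EE|Ee
E/III-1 un II-2×II-1: Ee
E/III-2 un ·: EE|Ee
E/III-3 un II-2×II-1: Ee
E/IV-1 un III-2×III-1: EE|Ee
E/IV-2 un III-2×III-1: EE|Ee
E/IV-3 un III-2×III-1: EE|Ee
⇒ E over [I-1,I-2,II-1,II-2,III-1,III-2,III-3,IV-1,IV-2,IV-3]: 32 consistent
F/I-1 un ·: FF|Ff
F/I-2 un ·: FF|Ff
F/II-1 un I-1×I-2: FF|Ff
F/II-2 un ·: FF|Ff
F/III-1 un II-2×II-1: FF|Ff
F/III-2 un ·: FF|Ff
F/III-3 un II-2×II-1: FF|Ff
F/IV-1 un III-2×III-1: FF|Ff
F/IV-2 ? III-2×III-1: FF|Ff|ff
F/IV-3 un III-2×III-1: FF|Ff
⇒ F over [I-1,I-2,II-1,II-2,III-1,III-2,III-3,IV-1,IV-2,IV-3]: 616 consistent

III-1 ∈ {Ee FF, Ee Ff}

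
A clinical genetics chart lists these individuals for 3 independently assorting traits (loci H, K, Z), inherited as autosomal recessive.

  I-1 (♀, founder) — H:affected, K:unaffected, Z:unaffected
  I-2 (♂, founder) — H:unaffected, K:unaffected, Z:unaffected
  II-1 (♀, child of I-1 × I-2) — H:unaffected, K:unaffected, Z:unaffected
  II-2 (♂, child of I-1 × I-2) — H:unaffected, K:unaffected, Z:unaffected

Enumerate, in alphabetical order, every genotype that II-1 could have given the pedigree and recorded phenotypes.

H/I-1 aff ·: hh
H/I-2 un ·: HH|Hh
H/II-1 un I-1×I-2: Hh
H/II-2 un I-1×I-2: Hh
⇒ H over [I-1,I-2,II-1,II-2]: 2 consistent
K/I-1 un ·: KK|Kk
K/I-2 un ·: KK|Kk
K/II-1 un I-1×I-2: KK|Kk
K/II-2 un I-1×I-2: KK|Kk
⇒ K over [I-1,I-2,II-1,II-2]: 13 consistent
Z/I-1 un ·: ZZ|Zz
Z/I-2 un ·: ZZ|Zz
Z/II-1 un I-1×I-2: ZZ|Zz
Z/II-2 un I-1×I-2: ZZ|Zz
⇒ Z over [I-1,I-2,II-1,II-2]: 13 consistent

II-1 ∈ {Hh KK ZZ, Hh KK Zz, Hh Kk ZZ, Hh Kk Zz}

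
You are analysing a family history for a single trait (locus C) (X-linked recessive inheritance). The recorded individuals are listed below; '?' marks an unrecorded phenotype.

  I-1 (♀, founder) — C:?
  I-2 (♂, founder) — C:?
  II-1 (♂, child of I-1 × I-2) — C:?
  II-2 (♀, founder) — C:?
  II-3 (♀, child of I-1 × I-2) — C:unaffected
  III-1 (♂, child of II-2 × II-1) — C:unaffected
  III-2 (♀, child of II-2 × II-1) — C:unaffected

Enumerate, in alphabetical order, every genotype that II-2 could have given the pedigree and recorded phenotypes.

C/I-1 ? ·: X^CX^C|X^CX^c|X^cX^c
C/I-2 ? ·: X^CY|X^cY
C/II-1 ? I-1×I-2: X^CY|X^cY
C/II-2 ? ·: X^CX^C|X^CX^c
C/II-3 un I-1×I-2: X^CX^C|X^CX^c
C/III-1 un II-2×II-1: X^CY
C/III-2 un II-2×II-1: X^CX^C|X^CX^c
⇒ C over [I-1,I-2,II-1,II-2,II-3,III-1,III-2]: 23 consistent

II-2 ∈ {X^CX^C, X^CX^c}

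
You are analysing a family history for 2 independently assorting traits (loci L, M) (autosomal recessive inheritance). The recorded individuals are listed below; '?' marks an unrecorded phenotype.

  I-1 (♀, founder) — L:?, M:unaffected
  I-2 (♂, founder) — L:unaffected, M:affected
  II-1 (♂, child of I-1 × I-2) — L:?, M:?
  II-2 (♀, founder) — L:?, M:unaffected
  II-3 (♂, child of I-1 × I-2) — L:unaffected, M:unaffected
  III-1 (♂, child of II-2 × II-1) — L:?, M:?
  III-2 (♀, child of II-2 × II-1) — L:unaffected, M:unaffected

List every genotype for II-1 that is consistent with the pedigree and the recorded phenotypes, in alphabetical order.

L/I-1 ? ·: LL|Ll|ll
L/I-2 un ·: LL|Ll
L/II-1 ? I-1×I-2: LL|Ll|ll
L/II-2 ? ·: LL|Ll|ll
L/II-3 un I-1×I-2: LL|Ll
L/III-1 ? II-2×II-1: LL|Ll|ll
L/III-2 un II-2×II-1: LL|Ll
⇒ L over [I-1,I-2,II-1,II-2,II-3,III-1,III-2]: 147 consistent
M/I-1 un ·: MM|Mm
M/I-2 aff ·: mm
M/II-1 ? I-1×I-2: Mm|mm
M/II-2 un ·: MM|Mm
M/II-3 un I-1×I-2: Mm
M/III-1 ? II-2×II-1: MM|Mm|mm
M/III-2 un II-2×II-1: MM|Mm
⇒ M over [I-1,I-2,II-1,II-2,II-3,III-1,III-2]: 23 consistent

II-1 ∈ {LL Mm, LL mm, Ll Mm, Ll mm, ll Mm, ll mm}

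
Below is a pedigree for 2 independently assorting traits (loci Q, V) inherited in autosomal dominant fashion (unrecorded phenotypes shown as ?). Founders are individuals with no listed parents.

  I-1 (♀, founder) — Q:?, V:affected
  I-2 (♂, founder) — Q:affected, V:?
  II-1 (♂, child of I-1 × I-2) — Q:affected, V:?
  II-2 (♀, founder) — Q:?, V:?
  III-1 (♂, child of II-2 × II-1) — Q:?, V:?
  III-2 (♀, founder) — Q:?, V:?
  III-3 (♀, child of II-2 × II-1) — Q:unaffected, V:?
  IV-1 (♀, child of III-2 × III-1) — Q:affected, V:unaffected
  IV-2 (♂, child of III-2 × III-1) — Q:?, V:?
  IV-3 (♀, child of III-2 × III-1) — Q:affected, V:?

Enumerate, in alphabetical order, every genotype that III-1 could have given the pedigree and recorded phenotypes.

Q/I-1 ? ·: qq|Qq|QQ
Q/I-2 aff ·: Qq|QQ
Q/II-1 aff I-1×I-2: Qq
Q/II-2 ? ·: qq|Qq
Q/III-1 ? II-2×II-1: qq|Qq|QQ
Q/III-2 ? ·: qq|Qq|QQ
Q/III-3 un II-2×II-1: qq
Q/IV-1 aff III-2×III-1: Qq|QQ
Q/IV-2 ? III-2×III-1: qq|Qq|QQ
Q/IV-3 aff III-2×III-1: Qq|QQ
⇒ Q over [I-1,I-2,II-1,II-2,III-1,III-2,III-3,IV-1,IV-2,IV-3]: 300 consistent
V/I-1 aff ·: Vv|VV
V/I-2 ? ·: vv|Vv|VV
V/II-1 ? I-1×I-2: vv|Vv|VV
V/II-2 ? ·: vv|Vv|VV
V/III-1 ? II-2×II-1: vv|Vv
V/III-2 ? ·: vv|Vv
V/III-3 ? II-2×II-1: vv|Vv|VV
V/IV-1 un III-2×III-1: vv
V/IV-2 ? III-2×III-1: vv|Vv|VV
V/IV-3 ? III-2×III-1: vv|Vv|VV
⇒ V over [I-1,I-2,II-1,II-2,III-1,III-2,III-3,IV-1,IV-2,IV-3]: 844 consistent

III-1 ∈ {QQ Vv, QQ vv, Qq Vv, Qq vv, qq Vv, qq vv}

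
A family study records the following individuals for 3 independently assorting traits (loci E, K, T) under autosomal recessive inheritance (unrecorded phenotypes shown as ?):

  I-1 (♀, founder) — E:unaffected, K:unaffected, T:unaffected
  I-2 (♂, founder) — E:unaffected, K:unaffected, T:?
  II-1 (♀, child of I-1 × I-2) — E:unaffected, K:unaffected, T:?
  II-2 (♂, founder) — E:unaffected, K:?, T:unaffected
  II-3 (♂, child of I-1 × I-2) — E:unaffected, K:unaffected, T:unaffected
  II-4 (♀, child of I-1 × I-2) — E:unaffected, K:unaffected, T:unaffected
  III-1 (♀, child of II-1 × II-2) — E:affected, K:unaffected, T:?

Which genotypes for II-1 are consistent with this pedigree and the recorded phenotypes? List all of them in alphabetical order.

E/I-1 un ·: EE|Ee
E/I-2 un ·: EE|Ee
E/II-1 un I-1×I-2: Ee
E/II-2 un ·: Ee
E/II-3 un I-1×I-2: EE|Ee
E/II-4 un I-1×I-2: EE|Ee
E/III-1 aff II-1×II-2: ee
⇒ E over [I-1,I-2,II-1,II-2,II-3,II-4,III-1]: 12 consistent
K/I-1 un ·: KK|Kk
K/I-2 un ·: KK|Kk
K/II-1 un I-1×I-2: KK|Kk
K/II-2 ? ·: KK|Kk|kk
K/II-3 un I-1×I-2: KK|Kk
K/II-4 un I-1×I-2: KK|Kk
K/III-1 un II-1×II-2: KK|Kk
⇒ K over [I-1,I-2,II-1,II-2,II-3,II-4,III-1]: 112 consistent
T/I-1 un ·: TT|Tt
T/I-2 ? ·: TT|Tt|tt
T/II-1 ? I-1×I-2: TT|Tt|tt
T/II-2 un ·: TT|Tt
T/II-3 un I-1×I-2: TT|Tt
T/II-4 un I-1×I-2: TT|Tt
T/III-1 ? II-1×II-2: TT|Tt|tt
⇒ T over [I-1,I-2,II-1,II-2,II-3,II-4,III-1]: 124 consistent

II-1 ∈ {Ee KK TT, Ee KK Tt, Ee KK tt, Ee Kk TT, Ee Kk Tt, Ee Kk tt}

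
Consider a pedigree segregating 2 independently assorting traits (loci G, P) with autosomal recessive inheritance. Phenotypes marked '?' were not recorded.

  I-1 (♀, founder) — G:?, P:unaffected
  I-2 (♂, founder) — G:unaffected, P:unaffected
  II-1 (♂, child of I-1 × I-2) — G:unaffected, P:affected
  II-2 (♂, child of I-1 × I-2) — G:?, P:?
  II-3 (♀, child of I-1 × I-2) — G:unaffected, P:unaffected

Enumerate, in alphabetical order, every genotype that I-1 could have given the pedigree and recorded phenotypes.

G/I-1 ? ·: GG|Gg|gg
G/I-2 un ·: GG|Gg
G/II-1 un I-1×I-2: GG|Gg
G/II-2 ? I-1×I-2: GG|Gg|gg
G/II-3 un I-1×I-2: GG|Gg
⇒ G over [I-1,I-2,II-1,II-2,II-3]: 32 consistent
P/I-1 un ·: Pp
P/I-2 un ·: Pp
P/II-1 aff I-1×I-2: pp
P/II-2 ? I-1×I-2: PP|Pp|pp
P/II-3 un I-1×I-2: PP|Pp
⇒ P over [I-1,I-2,II-1,II-2,II-3]: 6 consistent

I-1 ∈ {GG Pp, Gg Pp, gg Pp}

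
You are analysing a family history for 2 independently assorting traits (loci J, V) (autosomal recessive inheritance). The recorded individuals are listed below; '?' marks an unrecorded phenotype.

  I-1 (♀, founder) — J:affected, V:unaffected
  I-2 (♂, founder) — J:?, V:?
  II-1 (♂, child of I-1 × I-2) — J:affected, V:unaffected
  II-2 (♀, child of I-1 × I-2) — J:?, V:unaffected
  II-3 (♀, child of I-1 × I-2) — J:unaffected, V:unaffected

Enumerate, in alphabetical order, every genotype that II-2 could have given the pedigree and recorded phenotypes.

J/I-1 aff ·: jj
J/I-2 ? ·: Jj
J/II-1 aff I-1×I-2: jj
J/II-2 ? I-1×I-2: Jj|jj
J/II-3 un I-1×I-2: Jj
⇒ J over [I-1,I-2,II-1,II-2,II-3]: 2 consistent
V/I-1 un ·: VV|Vv
V/I-2 ? ·: VV|Vv|vv
V/II-1 un I-1×I-2: VV|Vv
V/II-2 un I-1×I-2: VV|Vv
V/II-3 un I-1×I-2: VV|Vv
⇒ V over [I-1,I-2,II-1,II-2,II-3]: 27 consistent

II-2 ∈ {Jj VV, Jj Vv, jj VV, jj Vv}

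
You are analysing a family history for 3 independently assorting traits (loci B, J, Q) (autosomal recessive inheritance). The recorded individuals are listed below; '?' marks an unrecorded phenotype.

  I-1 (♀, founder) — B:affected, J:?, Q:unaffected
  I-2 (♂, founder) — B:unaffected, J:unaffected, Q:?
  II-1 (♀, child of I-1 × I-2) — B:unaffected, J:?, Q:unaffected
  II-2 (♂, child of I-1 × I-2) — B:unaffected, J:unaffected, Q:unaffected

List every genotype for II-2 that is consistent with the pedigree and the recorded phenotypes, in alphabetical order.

B/I-1 aff ·: bb
B/I-2 un ·: BB|Bb
B/II-1 un I-1×I-2: Bb
B/II-2 un I-1×I-2: Bb
⇒ B over [I-1,I-2,II-1,II-2]: 2 consistent
J/I-1 ? ·: JJ|Jj|jj
J/I-2 un ·: JJ|Jj
J/II-1 ? I-1×I-2: JJ|Jj|jj
J/II-2 un I-1×I-2: JJ|Jj
⇒ J over [I-1,I-2,II-1,II-2]: 18 consistent
Q/I-1 un ·: QQ|Qq
Q/I-2 ? ·: QQ|Qq|qq
Q/II-1 un I-1×I-2: QQ|Qq
Q/II-2 un I-1×I-2: QQ|Qq
⇒ Q over [I-1,I-2,II-1,II-2]: 15 consistent

II-2 ∈ {Bb JJ QQ, Bb JJ Qq, Bb Jj QQ, Bb Jj Qq}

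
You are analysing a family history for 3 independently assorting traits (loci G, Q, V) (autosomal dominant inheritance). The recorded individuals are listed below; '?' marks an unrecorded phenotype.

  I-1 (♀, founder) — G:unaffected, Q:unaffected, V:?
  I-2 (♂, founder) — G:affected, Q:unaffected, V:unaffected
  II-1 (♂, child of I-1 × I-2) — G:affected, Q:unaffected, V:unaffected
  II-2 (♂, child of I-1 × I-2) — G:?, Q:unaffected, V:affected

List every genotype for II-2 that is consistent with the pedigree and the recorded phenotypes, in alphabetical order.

II-2 ∈ {Gg qq Vv, gg qq Vv}

G/I-1 un ·: gg
G/I-2 aff ·: Gg|GG
G/II-1 aff I-1×I-2: Gg
G/II-2 ? I-1×I-2: gg|Gg
⇒ G over [I-1,I-2,II-1,II-2]: 3 consistent
Q/I-1 un ·: qq
Q/I-2 un ·: qq
Q/II-1 un I-1×I-2: qq
Q/II-2 un I-1×I-2: qq
⇒ Q over [I-1,I-2,II-1,II-2]: 1 consistent
V/I-1 ? ·: Vv
V/I-2 un ·: vv
V/II-1 un I-1×I-2: vv
V/II-2 aff I-1×I-2: Vv
⇒ V over [I-1,I-2,II-1,II-2]: 1 consistent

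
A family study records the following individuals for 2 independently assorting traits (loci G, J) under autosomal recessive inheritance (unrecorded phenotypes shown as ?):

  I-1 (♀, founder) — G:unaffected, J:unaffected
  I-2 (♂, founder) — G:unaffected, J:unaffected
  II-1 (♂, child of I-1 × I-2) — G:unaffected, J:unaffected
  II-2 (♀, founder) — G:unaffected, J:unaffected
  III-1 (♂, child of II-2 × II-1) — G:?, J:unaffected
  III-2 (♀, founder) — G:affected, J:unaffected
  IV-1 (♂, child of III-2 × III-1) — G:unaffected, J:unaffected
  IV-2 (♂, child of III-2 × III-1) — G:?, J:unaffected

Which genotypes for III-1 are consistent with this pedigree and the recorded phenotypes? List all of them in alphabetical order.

III-1 ∈ {GG JJ, GG Jj, Gg JJ, Gg Jj}

G/I-1 un ·: GG|Gg
G/I-2 un ·: GG|Gg
G/II-1 un I-1×I-2: GG|Gg
G/II-2 un ·: GG|Gg
G/III-1 ? II-2×II-1: GG|Gg
G/III-2 aff ·: gg
G/IV-1 un III-2×III-1: Gg
G/IV-2 ? III-2×III-1: Gg|gg
⇒ G over [I-1,I-2,II-1,II-2,III-1,III-2,IV-1,IV-2]: 34 consistent
J/I-1 un ·: JJ|Jj
J/I-2 un ·: JJ|Jj
J/II-1 un I-1×I-2: JJ|Jj
J/II-2 un ·: JJ|Jj
J/III-1 un II-2×II-1: JJ|Jj
J/III-2 un ·: JJ|Jj
J/IV-1 un III-2×III-1: JJ|Jj
J/IV-2 un III-2×III-1: JJ|Jj
⇒ J over [I-1,I-2,II-1,II-2,III-1,III-2,IV-1,IV-2]: 150 consistent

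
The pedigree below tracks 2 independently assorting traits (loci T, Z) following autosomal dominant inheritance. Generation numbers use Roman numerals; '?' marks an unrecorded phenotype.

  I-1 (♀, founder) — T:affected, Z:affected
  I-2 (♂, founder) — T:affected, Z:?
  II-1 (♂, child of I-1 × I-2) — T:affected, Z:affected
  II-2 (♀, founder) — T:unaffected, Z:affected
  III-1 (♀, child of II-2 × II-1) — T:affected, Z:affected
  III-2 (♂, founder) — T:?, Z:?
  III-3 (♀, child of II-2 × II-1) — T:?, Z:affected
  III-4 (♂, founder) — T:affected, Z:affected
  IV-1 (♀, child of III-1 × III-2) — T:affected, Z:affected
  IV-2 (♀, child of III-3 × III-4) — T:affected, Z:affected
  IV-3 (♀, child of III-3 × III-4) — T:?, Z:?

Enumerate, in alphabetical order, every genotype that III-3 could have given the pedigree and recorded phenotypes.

III-3 ∈ {Tt ZZ, Tt Zz, tt ZZ, tt Zz}

T/I-1 aff ·: Tt|TT
T/I-2 aff ·: Tt|TT
T/II-1 aff I-1×I-2: Tt|TT
T/II-2 un ·: tt
T/III-1 aff II-2×II-1: Tt
T/III-2 ? ·: tt|Tt|TT
T/III-3 ? II-2×II-1: tt|Tt
T/III-4 aff ·: Tt|TT
T/IV-1 aff III-1×III-2: Tt|TT
T/IV-2 aff III-3×III-4: Tt|TT
T/IV-3 ? III-3×III-4: tt|Tt|TT
⇒ T over [I-1,I-2,II-1,II-2,III-1,III-2,III-3,III-4,IV-1,IV-2,IV-3]: 395 consistent
Z/I-1 aff ·: Zz|ZZ
Z/I-2 ? ·: zz|Zz|ZZ
Z/II-1 aff I-1×I-2: Zz|ZZ
Z/II-2 aff ·: Zz|ZZ
Z/III-1 aff II-2×II-1: Zz|ZZ
Z/III-2 ? ·: zz|Zz|ZZ
Z/III-3 aff II-2×II-1: Zz|ZZ
Z/III-4 aff ·: Zz|ZZ
Z/IV-1 aff III-1×III-2: Zz|ZZ
Z/IV-2 aff III-3×III-4: Zz|ZZ
Z/IV-3 ? III-3×III-4: zz|Zz|ZZ
⇒ Z over [I-1,I-2,II-1,II-2,III-1,III-2,III-3,III-4,IV-1,IV-2,IV-3]: 1970 consistent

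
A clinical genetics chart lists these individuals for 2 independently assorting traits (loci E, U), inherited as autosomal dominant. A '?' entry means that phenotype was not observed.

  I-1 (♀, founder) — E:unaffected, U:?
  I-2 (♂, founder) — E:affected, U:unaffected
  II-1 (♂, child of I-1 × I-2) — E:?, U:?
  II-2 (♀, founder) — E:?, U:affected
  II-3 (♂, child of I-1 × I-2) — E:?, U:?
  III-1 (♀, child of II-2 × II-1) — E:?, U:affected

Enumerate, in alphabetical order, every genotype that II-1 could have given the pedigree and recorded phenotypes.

E/I-1 un ·: ee
E/I-2 aff ·: Ee|EE
E/II-1 ? I-1×I-2: ee|Ee
E/II-2 ? ·: ee|Ee|EE
E/II-3 ? I-1×I-2: ee|Ee
E/III-1 ? II-2×II-1: ee|Ee|EE
⇒ E over [I-1,I-2,II-1,II-2,II-3,III-1]: 29 consistent
U/I-1 ? ·: uu|Uu|UU
U/I-2 un ·: uu
U/II-1 ? I-1×I-2: uu|Uu
U/II-2 aff ·: Uu|UU
U/II-3 ? I-1×I-2: uu|Uu
U/III-1 aff II-2×II-1: Uu|UU
⇒ U over [I-1,I-2,II-1,II-2,II-3,III-1]: 18 consistent

II-1 ∈ {Ee Uu, Ee uu, ee Uu, ee uu}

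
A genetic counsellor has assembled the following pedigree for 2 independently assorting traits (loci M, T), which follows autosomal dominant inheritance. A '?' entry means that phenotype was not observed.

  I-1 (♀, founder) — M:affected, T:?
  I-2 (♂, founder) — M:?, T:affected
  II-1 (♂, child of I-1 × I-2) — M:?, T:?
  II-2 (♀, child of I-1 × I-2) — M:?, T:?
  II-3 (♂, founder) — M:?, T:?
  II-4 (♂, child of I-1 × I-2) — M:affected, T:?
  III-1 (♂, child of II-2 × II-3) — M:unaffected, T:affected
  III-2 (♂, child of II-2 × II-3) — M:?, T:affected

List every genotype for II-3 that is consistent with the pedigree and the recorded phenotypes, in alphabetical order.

II-3 ∈ {Mm TT, Mm Tt, Mm tt, mm TT, mm Tt, mm tt}

M/I-1 aff ·: Mm|MM
M/I-2 ? ·: mm|Mm|MM
M/II-1 ? I-1×I-2: mm|Mm|MM
M/II-2 ? I-1×I-2: mm|Mm
M/II-3 ? ·: mm|Mm
M/II-4 aff I-1×I-2: Mm|MM
M/III-1 un II-2×II-3: mm
M/III-2 ? II-2×II-3: mm|Mm|MM
⇒ M over [I-1,I-2,II-1,II-2,II-3,II-4,III-1,III-2]: 109 consistent
T/I-1 ? ·: tt|Tt|TT
T/I-2 aff ·: Tt|TT
T/II-1 ? I-1×I-2: tt|Tt|TT
T/II-2 ? I-1×I-2: tt|Tt|TT
T/II-3 ? ·: tt|Tt|TT
T/II-4 ? I-1×I-2: tt|Tt|TT
T/III-1 aff II-2×II-3: Tt|TT
T/III-2 aff II-2×II-3: Tt|TT
⇒ T over [I-1,I-2,II-1,II-2,II-3,II-4,III-1,III-2]: 332 consistent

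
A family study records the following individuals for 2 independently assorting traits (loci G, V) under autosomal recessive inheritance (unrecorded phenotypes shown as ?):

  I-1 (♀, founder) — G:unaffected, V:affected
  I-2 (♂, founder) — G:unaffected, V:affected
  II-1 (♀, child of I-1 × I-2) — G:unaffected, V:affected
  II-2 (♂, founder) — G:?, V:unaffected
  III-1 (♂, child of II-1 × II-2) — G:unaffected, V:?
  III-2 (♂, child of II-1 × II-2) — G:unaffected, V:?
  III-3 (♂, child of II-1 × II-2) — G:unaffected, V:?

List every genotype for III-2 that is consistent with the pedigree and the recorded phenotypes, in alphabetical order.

III-2 ∈ {GG Vv, GG vv, Gg Vv, Gg vv}

G/I-1 un ·: GG|Gg
G/I-2 un ·: GG|Gg
G/II-1 un I-1×I-2: GG|Gg
G/II-2 ? ·: GG|Gg|gg
G/III-1 un II-1×II-2: GG|Gg
G/III-2 un II-1×II-2: GG|Gg
G/III-3 un II-1×II-2: GG|Gg
⇒ G over [I-1,I-2,II-1,II-2,III-1,III-2,III-3]: 91 consistent
V/I-1 aff ·: vv
V/I-2 aff ·: vv
V/II-1 aff I-1×I-2: vv
V/II-2 un ·: VV|Vv
V/III-1 ? II-1×II-2: Vv|vv
V/III-2 ? II-1×II-2: Vv|vv
V/III-3 ? II-1×II-2: Vv|vv
⇒ V over [I-1,I-2,II-1,II-2,III-1,III-2,III-3]: 9 consistent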